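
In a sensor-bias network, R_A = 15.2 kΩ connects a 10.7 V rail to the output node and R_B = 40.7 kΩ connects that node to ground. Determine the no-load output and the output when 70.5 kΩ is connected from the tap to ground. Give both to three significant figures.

Unloaded: 7.79 V; loaded: 6.73 V

Open-circuit: V = 10.7 × 40.7/(15.2 + 40.7) = 7.79 V.
With the load, R_B becomes R_B‖R_L = 25.80 kΩ, so V = 10.7 × 25.80/41.00 = 6.73 V.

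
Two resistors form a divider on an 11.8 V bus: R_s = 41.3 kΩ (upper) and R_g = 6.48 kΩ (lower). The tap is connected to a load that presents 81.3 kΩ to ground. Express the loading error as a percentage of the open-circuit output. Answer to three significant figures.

The divider's output (Thévenin) resistance is R_s‖R_g = 5.601 kΩ.
Fractional drop under load = R_th/(R_th + R_L) = 5.601 / (5.601 + 81.3) = 0.06445.
So the output falls by 6.45 %.

6.45 %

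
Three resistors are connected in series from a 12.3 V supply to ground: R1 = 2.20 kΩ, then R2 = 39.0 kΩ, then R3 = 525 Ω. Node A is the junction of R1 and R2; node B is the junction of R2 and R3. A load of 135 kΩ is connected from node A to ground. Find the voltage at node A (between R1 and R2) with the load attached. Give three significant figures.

Below node A the series string R2+R3 = 39520 Ω sits in parallel with the 135000 Ω load: 30570 Ω.
V_A = 12.3 × 30570/(2200 + 30570) = 11.5 V.

V ≈ 11.5 V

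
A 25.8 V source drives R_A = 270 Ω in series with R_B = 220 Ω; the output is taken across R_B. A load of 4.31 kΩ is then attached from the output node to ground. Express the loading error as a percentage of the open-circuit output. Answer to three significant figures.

2.74 %

The divider's output (Thévenin) resistance is R_A‖R_B = 121.2 Ω.
Fractional drop under load = R_th/(R_th + R_L) = 121.2 / (121.2 + 4310) = 0.02736.
So the output falls by 2.74 %.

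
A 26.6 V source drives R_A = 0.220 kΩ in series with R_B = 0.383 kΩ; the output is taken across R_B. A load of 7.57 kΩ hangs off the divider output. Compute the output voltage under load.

The load sits in parallel with R_B: R_B‖R_L = (383 × 7570) / (383 + 7570) = 364.6 Ω.
V_out = 26.6 × 364.6 / (220 + 364.6) = 26.6 × 364.6/584.6 = 16.6 V.

V_out ≈ 16.6 V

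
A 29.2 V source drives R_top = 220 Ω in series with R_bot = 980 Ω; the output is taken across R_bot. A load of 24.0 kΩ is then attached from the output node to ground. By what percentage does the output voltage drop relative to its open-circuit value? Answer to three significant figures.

The divider's output (Thévenin) resistance is R_top‖R_bot = 179.7 Ω.
Fractional drop under load = R_th/(R_th + R_L) = 179.7 / (179.7 + 24000) = 0.007430.
So the output falls by 0.743 %.

0.743 %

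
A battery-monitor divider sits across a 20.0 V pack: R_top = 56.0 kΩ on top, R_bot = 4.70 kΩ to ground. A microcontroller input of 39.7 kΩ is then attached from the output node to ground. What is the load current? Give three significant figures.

R_bot‖R_L = 4.202 kΩ; V_out = 20.0 × 4.202/60.20 = 1.396 V.
I_L = V_out / R_L = 1.396 / 39.7 kΩ = 0.0352 mA.

I_L ≈ 0.0352 mA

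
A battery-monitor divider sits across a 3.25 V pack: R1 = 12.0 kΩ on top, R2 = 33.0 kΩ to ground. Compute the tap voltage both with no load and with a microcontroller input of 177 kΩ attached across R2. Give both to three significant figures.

Open-circuit: V = 3.25 × 33.0/(12.0 + 33.0) = 2.38 V.
With the load, R2 becomes R2‖R_L = 27.81 kΩ, so V = 3.25 × 27.81/39.81 = 2.27 V.

Unloaded: 2.38 V; loaded: 2.27 V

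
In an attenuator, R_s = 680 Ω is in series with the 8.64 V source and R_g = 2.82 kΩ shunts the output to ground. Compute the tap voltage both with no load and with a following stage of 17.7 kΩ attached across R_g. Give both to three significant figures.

Unloaded: 6.96 V; loaded: 6.75 V

Open-circuit: V = 8.64 × 2820/(680 + 2820) = 6.96 V.
With the load, R_g becomes R_g‖R_L = 2432 Ω, so V = 8.64 × 2432/3112 = 6.75 V.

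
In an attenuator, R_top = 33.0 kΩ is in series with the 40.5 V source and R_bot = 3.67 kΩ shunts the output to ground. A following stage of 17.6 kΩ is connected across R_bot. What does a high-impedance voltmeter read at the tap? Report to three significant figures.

The load sits in parallel with R_bot: R_bot‖R_L = (3.67 × 17.6) / (3.67 + 17.6) = 3.037 kΩ.
V_out = 40.5 × 3.037 / (33.0 + 3.037) = 40.5 × 3.037/36.04 = 3.41 V.

V_out ≈ 3.41 V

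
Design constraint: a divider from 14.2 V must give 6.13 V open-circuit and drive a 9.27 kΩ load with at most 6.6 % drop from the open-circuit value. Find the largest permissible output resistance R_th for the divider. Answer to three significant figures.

Loading drop = R_th/(R_th + R_L) ≤ 0.0660, so R_th ≤ R_L · ε/(1−ε) = 9.27 kΩ × 0.0660/0.9340 = 655 Ω.
(Any R1, R2 with R2/(R1+R2) = 0.432 and R1‖R2 ≤ 655 Ω will meet the spec.)

R_th ≤ 655 Ω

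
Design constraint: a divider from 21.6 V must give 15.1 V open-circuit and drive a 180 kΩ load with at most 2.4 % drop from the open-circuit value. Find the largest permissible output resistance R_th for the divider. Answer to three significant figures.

R_th ≤ 4.43 kΩ

Loading drop = R_th/(R_th + R_L) ≤ 0.0240, so R_th ≤ R_L · ε/(1−ε) = 180 kΩ × 0.0240/0.9760 = 4.43 kΩ.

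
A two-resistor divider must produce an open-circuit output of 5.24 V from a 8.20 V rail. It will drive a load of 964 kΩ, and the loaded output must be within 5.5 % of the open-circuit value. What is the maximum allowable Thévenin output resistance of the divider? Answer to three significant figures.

R_th ≤ 56.1 kΩ

Loading drop = R_th/(R_th + R_L) ≤ 0.0550, so R_th ≤ R_L · ε/(1−ε) = 964 kΩ × 0.0550/0.9450 = 56.1 kΩ.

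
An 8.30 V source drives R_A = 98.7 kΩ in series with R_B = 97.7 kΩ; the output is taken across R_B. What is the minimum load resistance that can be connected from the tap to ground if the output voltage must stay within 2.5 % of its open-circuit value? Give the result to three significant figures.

Output resistance R_th = R_A‖R_B = (98.7 × 97.7)/196.4 = 49.10 kΩ.
The fractional drop is R_th/(R_th + R_L); requiring this ≤ 0.0250 gives R_L ≥ R_th(1/0.0250 − 1) = 49.10 × 39.00 = 1.91 MΩ.

R_L(min) ≈ 1.91 MΩ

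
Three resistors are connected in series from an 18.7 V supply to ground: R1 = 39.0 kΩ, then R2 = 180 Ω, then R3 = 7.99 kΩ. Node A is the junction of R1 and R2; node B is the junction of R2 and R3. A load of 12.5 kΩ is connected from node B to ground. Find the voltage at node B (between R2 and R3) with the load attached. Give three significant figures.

V ≈ 2.07 V

At node B, R3 is in parallel with the load: R3‖R_L = 4874 Ω.
Below node A the resistance is R2 + (R3‖R_L) = 5054 Ω, so V_A = 18.7 × 5054/44050 = 2.145 V.
Then V_B = V_A × (R3‖R_L)/(R2 + R3‖R_L) = 2.145 × 4874/5054 = 2.07 V.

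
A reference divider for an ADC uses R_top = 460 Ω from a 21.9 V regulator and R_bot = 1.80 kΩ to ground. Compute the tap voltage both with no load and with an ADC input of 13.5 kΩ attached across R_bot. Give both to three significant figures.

Open-circuit: V = 21.9 × 1800/(460 + 1800) = 17.4 V.
With the load, R_bot becomes R_bot‖R_L = 1588 Ω, so V = 21.9 × 1588/2048 = 17.0 V.

Unloaded: 17.4 V; loaded: 17.0 V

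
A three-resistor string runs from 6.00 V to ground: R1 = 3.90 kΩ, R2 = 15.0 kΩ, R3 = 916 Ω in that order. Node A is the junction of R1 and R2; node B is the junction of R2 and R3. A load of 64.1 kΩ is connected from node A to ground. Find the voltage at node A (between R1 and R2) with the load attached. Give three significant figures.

Below node A the series string R2+R3 = 15920 Ω sits in parallel with the 64100 Ω load: 12750 Ω.
V_A = 6.00 × 12750/(3900 + 12750) = 4.59 V.

V ≈ 4.59 V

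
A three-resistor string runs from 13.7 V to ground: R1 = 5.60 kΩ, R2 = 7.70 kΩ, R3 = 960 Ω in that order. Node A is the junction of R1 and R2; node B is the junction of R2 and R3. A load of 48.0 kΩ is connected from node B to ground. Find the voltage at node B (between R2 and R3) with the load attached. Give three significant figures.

At node B, R3 is in parallel with the load: R3‖R_L = 941.2 Ω.
Below node A the resistance is R2 + (R3‖R_L) = 8641 Ω, so V_A = 13.7 × 8641/14240 = 8.313 V.
Then V_B = V_A × (R3‖R_L)/(R2 + R3‖R_L) = 8.313 × 941.2/8641 = 0.905 V.

V ≈ 0.905 V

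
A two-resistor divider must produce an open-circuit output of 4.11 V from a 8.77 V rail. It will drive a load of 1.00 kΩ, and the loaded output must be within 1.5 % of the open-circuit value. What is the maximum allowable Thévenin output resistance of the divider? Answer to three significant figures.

Loading drop = R_th/(R_th + R_L) ≤ 0.0150, so R_th ≤ R_L · ε/(1−ε) = 1.00 kΩ × 0.0150/0.9850 = 15.2 Ω.
(Any R1, R2 with R2/(R1+R2) = 0.469 and R1‖R2 ≤ 15.2 Ω will meet the spec.)

R_th ≤ 15.2 Ω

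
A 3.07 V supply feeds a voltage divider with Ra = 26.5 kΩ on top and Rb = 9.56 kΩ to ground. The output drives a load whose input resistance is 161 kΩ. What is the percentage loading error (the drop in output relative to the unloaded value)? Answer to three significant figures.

4.18 %

The divider's output (Thévenin) resistance is Ra‖Rb = 7.026 kΩ.
Fractional drop under load = R_th/(R_th + R_L) = 7.026 / (7.026 + 161) = 0.04181.
So the output falls by 4.18 %.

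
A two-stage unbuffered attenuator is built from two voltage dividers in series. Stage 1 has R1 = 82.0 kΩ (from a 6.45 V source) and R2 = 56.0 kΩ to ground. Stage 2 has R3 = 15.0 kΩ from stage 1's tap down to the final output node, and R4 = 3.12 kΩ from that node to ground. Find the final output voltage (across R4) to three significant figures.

V_out ≈ 0.159 V

Stage 2 presents R3+R4 = 18.12 kΩ as a load on stage 1's tap.
Stage 1's lower leg becomes R2‖(R3+R4) = 13.69 kΩ, so V_mid = 6.45 × 13.69/95.69 = 0.9228 V.
Stage 2 is itself unloaded: V_out = V_mid × R4/(R3+R4) = 0.9228 × 3.12/18.12 = 0.159 V.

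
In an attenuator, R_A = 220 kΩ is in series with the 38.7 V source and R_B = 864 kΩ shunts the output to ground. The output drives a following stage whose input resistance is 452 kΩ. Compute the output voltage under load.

V_out ≈ 22.2 V

The load sits in parallel with R_B: R_B‖R_L = (864 × 452) / (864 + 452) = 296.8 kΩ.
V_out = 38.7 × 296.8 / (220 + 296.8) = 38.7 × 296.8/516.8 = 22.2 V.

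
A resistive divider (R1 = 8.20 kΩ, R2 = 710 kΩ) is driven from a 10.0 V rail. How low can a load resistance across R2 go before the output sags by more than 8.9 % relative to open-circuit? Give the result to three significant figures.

Output resistance R_th = R1‖R2 = (8.20 × 710)/718.2 = 8.106 kΩ.
The fractional drop is R_th/(R_th + R_L); requiring this ≤ 0.0890 gives R_L ≥ R_th(1/0.0890 − 1) = 8.106 × 10.24 = 83.0 kΩ.

R_L(min) ≈ 83.0 kΩ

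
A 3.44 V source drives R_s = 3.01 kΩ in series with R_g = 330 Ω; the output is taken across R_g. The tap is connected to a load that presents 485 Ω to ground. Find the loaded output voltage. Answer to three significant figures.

The load sits in parallel with R_g: R_g‖R_L = (330 × 485) / (330 + 485) = 196.4 Ω.
V_out = 3.44 × 196.4 / (3010 + 196.4) = 3.44 × 196.4/3206 = 0.211 V.

V_out ≈ 0.211 V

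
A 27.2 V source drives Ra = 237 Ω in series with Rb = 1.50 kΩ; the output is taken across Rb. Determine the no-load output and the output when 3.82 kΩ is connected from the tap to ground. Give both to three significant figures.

Unloaded: 23.5 V; loaded: 22.3 V

Open-circuit: V = 27.2 × 1500/(237 + 1500) = 23.5 V.
With the load, Rb becomes Rb‖R_L = 1077 Ω, so V = 27.2 × 1077/1314 = 22.3 V.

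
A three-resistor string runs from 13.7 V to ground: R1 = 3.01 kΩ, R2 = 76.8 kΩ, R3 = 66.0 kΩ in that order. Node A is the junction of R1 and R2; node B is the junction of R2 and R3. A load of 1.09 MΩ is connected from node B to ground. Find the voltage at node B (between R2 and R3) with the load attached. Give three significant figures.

At node B, R3 is in parallel with the load: R3‖R_L = 62.23 kΩ.
Below node A the resistance is R2 + (R3‖R_L) = 139.0 kΩ, so V_A = 13.7 × 139.0/142.0 = 13.41 V.
Then V_B = V_A × (R3‖R_L)/(R2 + R3‖R_L) = 13.41 × 62.23/139.0 = 6.00 V.

V ≈ 6.00 V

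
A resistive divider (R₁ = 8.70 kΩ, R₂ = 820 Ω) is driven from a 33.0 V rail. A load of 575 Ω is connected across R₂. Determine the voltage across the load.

V_out ≈ 1.23 V

The load sits in parallel with R₂: R₂‖R_L = (820 × 575) / (820 + 575) = 338.0 Ω.
V_out = 33.0 × 338.0 / (8700 + 338.0) = 33.0 × 338.0/9038 = 1.23 V.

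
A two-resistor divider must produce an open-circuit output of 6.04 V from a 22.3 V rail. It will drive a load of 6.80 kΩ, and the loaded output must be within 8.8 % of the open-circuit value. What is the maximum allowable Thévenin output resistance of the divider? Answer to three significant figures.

Loading drop = R_th/(R_th + R_L) ≤ 0.0880, so R_th ≤ R_L · ε/(1−ε) = 6.80 kΩ × 0.0880/0.9120 = 656 Ω.
(Any R1, R2 with R2/(R1+R2) = 0.271 and R1‖R2 ≤ 656 Ω will meet the spec.)

R_th ≤ 656 Ω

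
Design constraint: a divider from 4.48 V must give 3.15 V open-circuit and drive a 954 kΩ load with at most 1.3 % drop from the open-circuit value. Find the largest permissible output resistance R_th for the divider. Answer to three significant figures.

R_th ≤ 12.6 kΩ

Loading drop = R_th/(R_th + R_L) ≤ 0.0130, so R_th ≤ R_L · ε/(1−ε) = 954 kΩ × 0.0130/0.9870 = 12.6 kΩ.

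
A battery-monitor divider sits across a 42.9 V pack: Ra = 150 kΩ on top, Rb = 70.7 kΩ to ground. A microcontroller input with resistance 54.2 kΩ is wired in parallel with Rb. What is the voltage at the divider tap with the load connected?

The load sits in parallel with Rb: Rb‖R_L = (70.7 × 54.2) / (70.7 + 54.2) = 30.68 kΩ.
V_out = 42.9 × 30.68 / (150 + 30.68) = 42.9 × 30.68/180.7 = 7.28 V.

V_out ≈ 7.28 V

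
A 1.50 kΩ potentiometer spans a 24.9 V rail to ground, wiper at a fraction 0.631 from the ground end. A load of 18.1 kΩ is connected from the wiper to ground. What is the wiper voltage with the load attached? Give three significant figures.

The wiper splits the pot into (1−α)R = 553.5 Ω above and αR = 946.5 Ω below.
Lower section ‖ load = 899.5 Ω.
V_wiper = 24.9 × 899.5/(553.5 + 899.5) = 15.4 V.

V ≈ 15.4 V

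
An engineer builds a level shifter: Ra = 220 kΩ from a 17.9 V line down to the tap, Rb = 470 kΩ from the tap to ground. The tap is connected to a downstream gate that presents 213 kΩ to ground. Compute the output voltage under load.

The load sits in parallel with Rb: Rb‖R_L = (470 × 213) / (470 + 213) = 146.6 kΩ.
V_out = 17.9 × 146.6 / (220 + 146.6) = 17.9 × 146.6/366.6 = 7.16 V.

V_out ≈ 7.16 V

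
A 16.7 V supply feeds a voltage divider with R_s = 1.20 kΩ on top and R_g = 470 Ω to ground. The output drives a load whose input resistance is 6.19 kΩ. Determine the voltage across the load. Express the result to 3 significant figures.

V_out ≈ 4.46 V

The load sits in parallel with R_g: R_g‖R_L = (470 × 6190) / (470 + 6190) = 436.8 Ω.
V_out = 16.7 × 436.8 / (1200 + 436.8) = 16.7 × 436.8/1637 = 4.46 V.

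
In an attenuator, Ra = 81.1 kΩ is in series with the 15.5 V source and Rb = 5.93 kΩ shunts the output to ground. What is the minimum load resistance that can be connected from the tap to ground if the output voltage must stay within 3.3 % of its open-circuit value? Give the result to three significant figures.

Output resistance R_th = Ra‖Rb = (81.1 × 5.93)/87.03 = 5.526 kΩ.
The fractional drop is R_th/(R_th + R_L); requiring this ≤ 0.0330 gives R_L ≥ R_th(1/0.0330 − 1) = 5.526 × 29.30 = 162 kΩ.

R_L(min) ≈ 162 kΩ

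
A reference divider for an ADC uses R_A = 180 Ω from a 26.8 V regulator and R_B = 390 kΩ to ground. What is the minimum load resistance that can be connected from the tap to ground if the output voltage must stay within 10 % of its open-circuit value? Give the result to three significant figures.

R_L(min) ≈ 1.62 kΩ

Output resistance R_th = R_A‖R_B = (180 × 390000)/390200 = 179.9 Ω.
The fractional drop is R_th/(R_th + R_L); requiring this ≤ 0.100 gives R_L ≥ R_th(1/0.100 − 1) = 179.9 × 9.000 = 1.62 kΩ.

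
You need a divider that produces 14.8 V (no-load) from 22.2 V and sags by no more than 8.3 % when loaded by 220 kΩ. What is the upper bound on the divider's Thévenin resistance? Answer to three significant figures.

R_th ≤ 19.9 kΩ

Loading drop = R_th/(R_th + R_L) ≤ 0.0830, so R_th ≤ R_L · ε/(1−ε) = 220 kΩ × 0.0830/0.9170 = 19.9 kΩ.
(Any R1, R2 with R2/(R1+R2) = 0.667 and R1‖R2 ≤ 19.9 kΩ will meet the spec.)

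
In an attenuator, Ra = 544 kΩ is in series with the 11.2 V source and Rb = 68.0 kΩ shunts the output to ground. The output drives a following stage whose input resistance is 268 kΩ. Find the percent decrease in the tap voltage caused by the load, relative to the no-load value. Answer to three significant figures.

18.4 %

Unloaded V = 11.2 × 68.0/612.0 = 1.244 V.
Loaded: Rb‖R_L = 54.24 kΩ, giving V = 11.2 × 54.24/598.2 = 1.015 V.
Drop = (1.244 − 1.015) / 1.244 = 18.4 %.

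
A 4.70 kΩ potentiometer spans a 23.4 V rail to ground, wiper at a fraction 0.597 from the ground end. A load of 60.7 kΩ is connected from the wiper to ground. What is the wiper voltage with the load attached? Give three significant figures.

The wiper splits the pot into (1−α)R = 1.894 kΩ above and αR = 2.806 kΩ below.
Lower section ‖ load = 2.682 kΩ.
V_wiper = 23.4 × 2.682/(1.894 + 2.682) = 13.7 V.

V ≈ 13.7 V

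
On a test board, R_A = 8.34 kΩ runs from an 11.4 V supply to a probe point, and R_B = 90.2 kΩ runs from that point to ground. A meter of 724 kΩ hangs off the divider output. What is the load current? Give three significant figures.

I_L ≈ 0.0143 mA

R_B‖R_L = 80.21 kΩ; V_out = 11.4 × 80.21/88.55 = 10.33 V.
I_L = V_out / R_L = 10.33 / 724 kΩ = 0.0143 mA.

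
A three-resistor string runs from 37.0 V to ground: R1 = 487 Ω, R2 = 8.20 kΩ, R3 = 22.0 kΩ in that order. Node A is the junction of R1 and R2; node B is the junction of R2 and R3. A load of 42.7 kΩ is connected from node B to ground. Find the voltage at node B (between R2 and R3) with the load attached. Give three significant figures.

V ≈ 23.1 V

At node B, R3 is in parallel with the load: R3‖R_L = 14520 Ω.
Below node A the resistance is R2 + (R3‖R_L) = 22720 Ω, so V_A = 37.0 × 22720/23210 = 36.22 V.
Then V_B = V_A × (R3‖R_L)/(R2 + R3‖R_L) = 36.22 × 14520/22720 = 23.1 V.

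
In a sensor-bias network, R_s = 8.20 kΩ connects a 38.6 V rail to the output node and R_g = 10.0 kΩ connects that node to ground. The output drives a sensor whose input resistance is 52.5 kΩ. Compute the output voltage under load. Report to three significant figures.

V_out ≈ 19.5 V

The load sits in parallel with R_g: R_g‖R_L = (10.0 × 52.5) / (10.0 + 52.5) = 8.400 kΩ.
V_out = 38.6 × 8.400 / (8.20 + 8.400) = 38.6 × 8.400/16.60 = 19.5 V.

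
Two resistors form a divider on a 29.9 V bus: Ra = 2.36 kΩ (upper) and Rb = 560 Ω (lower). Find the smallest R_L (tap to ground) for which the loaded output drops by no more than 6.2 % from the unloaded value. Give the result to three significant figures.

Output resistance R_th = Ra‖Rb = (2360 × 560)/2920 = 452.6 Ω.
The fractional drop is R_th/(R_th + R_L); requiring this ≤ 0.0620 gives R_L ≥ R_th(1/0.0620 − 1) = 452.6 × 15.13 = 6.85 kΩ.

R_L(min) ≈ 6.85 kΩ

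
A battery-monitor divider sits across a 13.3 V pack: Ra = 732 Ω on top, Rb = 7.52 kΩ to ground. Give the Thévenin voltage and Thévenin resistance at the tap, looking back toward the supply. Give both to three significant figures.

V_th = 12.1 V, R_th = 667 Ω

V_th is the open-circuit tap voltage: 13.3 × 7520/(732 + 7520) = 12.1 V.
With the supply zeroed, Ra and Rb appear in parallel from the tap: R_th = Ra‖Rb = (732 × 7520)/8252 = 667 Ω.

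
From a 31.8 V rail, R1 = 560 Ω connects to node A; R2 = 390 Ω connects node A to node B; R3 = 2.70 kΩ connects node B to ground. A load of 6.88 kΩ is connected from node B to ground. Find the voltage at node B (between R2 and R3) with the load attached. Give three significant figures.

At node B, R3 is in parallel with the load: R3‖R_L = 1939 Ω.
Below node A the resistance is R2 + (R3‖R_L) = 2329 Ω, so V_A = 31.8 × 2329/2889 = 25.64 V.
Then V_B = V_A × (R3‖R_L)/(R2 + R3‖R_L) = 25.64 × 1939/2329 = 21.3 V.

V ≈ 21.3 V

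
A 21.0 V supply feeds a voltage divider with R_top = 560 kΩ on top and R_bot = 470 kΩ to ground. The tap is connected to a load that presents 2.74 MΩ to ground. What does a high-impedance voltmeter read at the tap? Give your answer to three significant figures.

The load sits in parallel with R_bot: R_bot‖R_L = (470 × 2740) / (470 + 2740) = 401.2 kΩ.
V_out = 21.0 × 401.2 / (560 + 401.2) = 21.0 × 401.2/961.2 = 8.77 V.
(Unloaded it would have been 9.58 V.)

V_out ≈ 8.77 V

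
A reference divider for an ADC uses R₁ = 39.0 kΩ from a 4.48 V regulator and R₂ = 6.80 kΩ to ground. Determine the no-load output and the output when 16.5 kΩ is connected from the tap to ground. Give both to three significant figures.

Unloaded: 0.665 V; loaded: 0.492 V

Open-circuit: V = 4.48 × 6.80/(39.0 + 6.80) = 0.665 V.
With the load, R₂ becomes R₂‖R_L = 4.815 kΩ, so V = 4.48 × 4.815/43.82 = 0.492 V.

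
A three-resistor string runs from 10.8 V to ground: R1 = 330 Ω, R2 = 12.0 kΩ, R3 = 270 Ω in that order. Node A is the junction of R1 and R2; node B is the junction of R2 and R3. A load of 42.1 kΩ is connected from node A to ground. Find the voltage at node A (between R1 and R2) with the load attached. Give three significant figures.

Below node A the series string R2+R3 = 12270 Ω sits in parallel with the 42100 Ω load: 9501 Ω.
V_A = 10.8 × 9501/(330 + 9501) = 10.4 V.

V ≈ 10.4 V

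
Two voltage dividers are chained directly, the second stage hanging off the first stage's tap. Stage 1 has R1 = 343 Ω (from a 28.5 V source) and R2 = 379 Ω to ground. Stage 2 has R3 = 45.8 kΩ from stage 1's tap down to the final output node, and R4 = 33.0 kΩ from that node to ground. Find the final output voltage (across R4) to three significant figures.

V_out ≈ 6.25 V

Stage 2 presents R3+R4 = 78800 Ω as a load on stage 1's tap.
Stage 1's lower leg becomes R2‖(R3+R4) = 377.2 Ω, so V_mid = 28.5 × 377.2/720.2 = 14.93 V.
Stage 2 is itself unloaded: V_out = V_mid × R4/(R3+R4) = 14.93 × 33000/78800 = 6.25 V.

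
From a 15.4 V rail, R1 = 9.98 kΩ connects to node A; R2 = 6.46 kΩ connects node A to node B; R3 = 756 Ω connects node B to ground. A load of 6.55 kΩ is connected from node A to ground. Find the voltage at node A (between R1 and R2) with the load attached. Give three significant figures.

Below node A the series string R2+R3 = 7216 Ω sits in parallel with the 6550 Ω load: 3433 Ω.
V_A = 15.4 × 3433/(9980 + 3433) = 3.94 V.

V ≈ 3.94 V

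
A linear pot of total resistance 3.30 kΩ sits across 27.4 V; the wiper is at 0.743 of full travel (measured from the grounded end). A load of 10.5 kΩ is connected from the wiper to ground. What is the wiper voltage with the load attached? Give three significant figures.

V ≈ 19.2 V

The wiper splits the pot into (1−α)R = 848.1 Ω above and αR = 2452 Ω below.
Lower section ‖ load = 1988 Ω.
V_wiper = 27.4 × 1988/(848.1 + 1988) = 19.2 V.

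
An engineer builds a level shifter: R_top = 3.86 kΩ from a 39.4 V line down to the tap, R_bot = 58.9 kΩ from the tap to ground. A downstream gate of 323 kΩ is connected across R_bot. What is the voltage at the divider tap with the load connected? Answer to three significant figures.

The load sits in parallel with R_bot: R_bot‖R_L = (58.9 × 323) / (58.9 + 323) = 49.82 kΩ.
V_out = 39.4 × 49.82 / (3.86 + 49.82) = 39.4 × 49.82/53.68 = 36.6 V.

V_out ≈ 36.6 V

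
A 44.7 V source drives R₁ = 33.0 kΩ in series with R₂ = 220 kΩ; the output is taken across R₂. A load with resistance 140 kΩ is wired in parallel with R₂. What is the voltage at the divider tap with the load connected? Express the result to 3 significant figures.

V_out ≈ 32.3 V

The load sits in parallel with R₂: R₂‖R_L = (220 × 140) / (220 + 140) = 85.56 kΩ.
V_out = 44.7 × 85.56 / (33.0 + 85.56) = 44.7 × 85.56/118.6 = 32.3 V.
(Unloaded it would have been 38.9 V.)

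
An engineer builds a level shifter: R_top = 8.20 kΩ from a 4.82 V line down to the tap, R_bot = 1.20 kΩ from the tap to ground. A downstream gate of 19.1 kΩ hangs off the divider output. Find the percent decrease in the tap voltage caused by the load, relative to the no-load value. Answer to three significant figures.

The divider's output (Thévenin) resistance is R_top‖R_bot = 1.047 kΩ.
Fractional drop under load = R_th/(R_th + R_L) = 1.047 / (1.047 + 19.1) = 0.05196.
So the output falls by 5.20 %.

5.20 %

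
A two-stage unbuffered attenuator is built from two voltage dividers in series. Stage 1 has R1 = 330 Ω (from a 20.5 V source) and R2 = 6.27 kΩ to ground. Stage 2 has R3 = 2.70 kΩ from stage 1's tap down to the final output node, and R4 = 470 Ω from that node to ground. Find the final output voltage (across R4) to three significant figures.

V_out ≈ 2.63 V

Stage 2 presents R3+R4 = 3170 Ω as a load on stage 1's tap.
Stage 1's lower leg becomes R2‖(R3+R4) = 2105 Ω, so V_mid = 20.5 × 2105/2435 = 17.72 V.
Stage 2 is itself unloaded: V_out = V_mid × R4/(R3+R4) = 17.72 × 470/3170 = 2.63 V.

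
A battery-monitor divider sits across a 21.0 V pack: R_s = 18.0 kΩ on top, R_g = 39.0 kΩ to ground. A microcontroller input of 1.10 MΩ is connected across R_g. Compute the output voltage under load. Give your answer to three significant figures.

V_out ≈ 14.2 V

The load sits in parallel with R_g: R_g‖R_L = (39.0 × 1100) / (39.0 + 1100) = 37.66 kΩ.
V_out = 21.0 × 37.66 / (18.0 + 37.66) = 21.0 × 37.66/55.66 = 14.2 V.
(Unloaded it would have been 14.4 V.)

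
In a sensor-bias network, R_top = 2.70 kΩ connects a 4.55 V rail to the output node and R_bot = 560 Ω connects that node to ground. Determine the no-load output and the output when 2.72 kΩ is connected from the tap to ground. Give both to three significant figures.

Unloaded: 0.782 V; loaded: 0.668 V

Open-circuit: V = 4.55 × 560/(2700 + 560) = 0.782 V.
With the load, R_bot becomes R_bot‖R_L = 464.4 Ω, so V = 4.55 × 464.4/3164 = 0.668 V.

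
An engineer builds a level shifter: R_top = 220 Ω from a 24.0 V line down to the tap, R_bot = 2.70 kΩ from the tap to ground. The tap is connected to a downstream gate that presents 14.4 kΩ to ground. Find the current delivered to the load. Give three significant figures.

R_bot‖R_L = 2274 Ω; V_out = 24.0 × 2274/2494 = 21.88 V.
I_L = V_out / R_L = 21.88 / 14.4 kΩ = 1.52 mA.

I_L ≈ 1.52 mA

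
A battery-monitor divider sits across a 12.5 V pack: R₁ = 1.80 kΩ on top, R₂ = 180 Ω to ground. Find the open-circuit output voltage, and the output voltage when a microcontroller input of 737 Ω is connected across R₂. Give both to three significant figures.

Unloaded: 1.14 V; loaded: 0.930 V

Open-circuit: V = 12.5 × 180/(1800 + 180) = 1.14 V.
With the load, R₂ becomes R₂‖R_L = 144.7 Ω, so V = 12.5 × 144.7/1945 = 0.930 V.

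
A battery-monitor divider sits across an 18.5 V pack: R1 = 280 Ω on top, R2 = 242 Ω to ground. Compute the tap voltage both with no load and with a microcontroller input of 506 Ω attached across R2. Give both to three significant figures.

Unloaded: 8.58 V; loaded: 6.83 V

Open-circuit: V = 18.5 × 242/(280 + 242) = 8.58 V.
With the load, R2 becomes R2‖R_L = 163.7 Ω, so V = 18.5 × 163.7/443.7 = 6.83 V.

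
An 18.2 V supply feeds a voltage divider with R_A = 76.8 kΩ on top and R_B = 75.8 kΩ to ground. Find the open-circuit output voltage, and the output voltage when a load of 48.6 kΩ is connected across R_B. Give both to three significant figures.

Open-circuit: V = 18.2 × 75.8/(76.8 + 75.8) = 9.04 V.
With the load, R_B becomes R_B‖R_L = 29.61 kΩ, so V = 18.2 × 29.61/106.4 = 5.06 V.

Unloaded: 9.04 V; loaded: 5.06 V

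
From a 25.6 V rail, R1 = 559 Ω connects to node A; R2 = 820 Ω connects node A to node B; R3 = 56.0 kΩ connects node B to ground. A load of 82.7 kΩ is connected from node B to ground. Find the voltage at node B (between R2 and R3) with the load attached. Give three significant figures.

At node B, R3 is in parallel with the load: R3‖R_L = 33390 Ω.
Below node A the resistance is R2 + (R3‖R_L) = 34210 Ω, so V_A = 25.6 × 34210/34770 = 25.19 V.
Then V_B = V_A × (R3‖R_L)/(R2 + R3‖R_L) = 25.19 × 33390/34210 = 24.6 V.

V ≈ 24.6 V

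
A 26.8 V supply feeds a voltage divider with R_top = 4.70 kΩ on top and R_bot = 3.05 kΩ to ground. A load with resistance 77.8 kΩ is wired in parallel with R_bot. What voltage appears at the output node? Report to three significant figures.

The load sits in parallel with R_bot: R_bot‖R_L = (3.05 × 77.8) / (3.05 + 77.8) = 2.935 kΩ.
V_out = 26.8 × 2.935 / (4.70 + 2.935) = 26.8 × 2.935/7.635 = 10.3 V.

V_out ≈ 10.3 V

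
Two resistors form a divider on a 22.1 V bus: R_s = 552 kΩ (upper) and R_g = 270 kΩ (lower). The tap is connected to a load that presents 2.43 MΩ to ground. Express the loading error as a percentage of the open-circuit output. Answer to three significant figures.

6.94 %

The divider's output (Thévenin) resistance is R_s‖R_g = 181.3 kΩ.
Fractional drop under load = R_th/(R_th + R_L) = 181.3 / (181.3 + 2430) = 0.06943.
So the output falls by 6.94 %.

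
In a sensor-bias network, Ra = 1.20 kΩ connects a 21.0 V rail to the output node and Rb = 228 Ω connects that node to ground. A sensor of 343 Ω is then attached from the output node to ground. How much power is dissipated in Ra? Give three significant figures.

Total resistance from the source is Ra + (Rb‖R_L) = 1337 Ω, so I = 21.0/1337 Ω = 15.71 mA.
P = I²·Ra = (15.71 mA)² × 1.20 kΩ = 296 mW.

P ≈ 296 mW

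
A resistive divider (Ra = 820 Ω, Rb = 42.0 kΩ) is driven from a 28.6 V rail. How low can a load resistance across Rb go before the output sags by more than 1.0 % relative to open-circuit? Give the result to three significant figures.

R_L(min) ≈ 79.6 kΩ

Output resistance R_th = Ra‖Rb = (820 × 42000)/42820 = 804.3 Ω.
The fractional drop is R_th/(R_th + R_L); requiring this ≤ 0.0100 gives R_L ≥ R_th(1/0.0100 − 1) = 804.3 × 99.00 = 79.6 kΩ.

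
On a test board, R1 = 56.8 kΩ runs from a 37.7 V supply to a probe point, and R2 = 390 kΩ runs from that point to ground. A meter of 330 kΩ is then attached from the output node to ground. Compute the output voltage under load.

The load sits in parallel with R2: R2‖R_L = (390 × 330) / (390 + 330) = 178.8 kΩ.
V_out = 37.7 × 178.8 / (56.8 + 178.8) = 37.7 × 178.8/235.6 = 28.6 V.

V_out ≈ 28.6 V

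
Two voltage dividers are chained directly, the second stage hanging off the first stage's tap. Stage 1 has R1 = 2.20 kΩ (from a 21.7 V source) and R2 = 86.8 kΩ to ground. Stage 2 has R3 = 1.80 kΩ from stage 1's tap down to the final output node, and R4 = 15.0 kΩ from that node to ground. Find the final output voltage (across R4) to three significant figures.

Stage 2 presents R3+R4 = 16.80 kΩ as a load on stage 1's tap.
Stage 1's lower leg becomes R2‖(R3+R4) = 14.08 kΩ, so V_mid = 21.7 × 14.08/16.28 = 18.77 V.
Stage 2 is itself unloaded: V_out = V_mid × R4/(R3+R4) = 18.77 × 15.0/16.80 = 16.8 V.

V_out ≈ 16.8 V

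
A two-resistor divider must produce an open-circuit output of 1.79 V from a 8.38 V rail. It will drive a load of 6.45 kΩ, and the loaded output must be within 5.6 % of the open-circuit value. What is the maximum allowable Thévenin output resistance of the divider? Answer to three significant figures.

Loading drop = R_th/(R_th + R_L) ≤ 0.0560, so R_th ≤ R_L · ε/(1−ε) = 6.45 kΩ × 0.0560/0.9440 = 383 Ω.

R_th ≤ 383 Ω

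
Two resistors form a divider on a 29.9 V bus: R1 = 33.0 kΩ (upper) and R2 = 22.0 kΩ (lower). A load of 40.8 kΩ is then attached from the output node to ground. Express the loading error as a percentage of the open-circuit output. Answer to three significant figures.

The divider's output (Thévenin) resistance is R1‖R2 = 13.20 kΩ.
Fractional drop under load = R_th/(R_th + R_L) = 13.20 / (13.20 + 40.8) = 0.2444.
So the output falls by 24.4 %.

24.4 %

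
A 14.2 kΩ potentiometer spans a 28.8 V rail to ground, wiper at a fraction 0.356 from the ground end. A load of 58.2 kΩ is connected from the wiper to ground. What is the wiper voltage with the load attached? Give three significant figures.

V ≈ 9.71 V

The wiper splits the pot into (1−α)R = 9.145 kΩ above and αR = 5.055 kΩ below.
Lower section ‖ load = 4.651 kΩ.
V_wiper = 28.8 × 4.651/(9.145 + 4.651) = 9.71 V.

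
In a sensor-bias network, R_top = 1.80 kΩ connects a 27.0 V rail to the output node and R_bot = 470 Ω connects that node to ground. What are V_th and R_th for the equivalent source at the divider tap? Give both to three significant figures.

V_th is the open-circuit tap voltage: 27.0 × 470/(1800 + 470) = 5.59 V.
With the supply zeroed, R_top and R_bot appear in parallel from the tap: R_th = R_top‖R_bot = (1800 × 470)/2270 = 373 Ω.

V_th = 5.59 V, R_th = 373 Ω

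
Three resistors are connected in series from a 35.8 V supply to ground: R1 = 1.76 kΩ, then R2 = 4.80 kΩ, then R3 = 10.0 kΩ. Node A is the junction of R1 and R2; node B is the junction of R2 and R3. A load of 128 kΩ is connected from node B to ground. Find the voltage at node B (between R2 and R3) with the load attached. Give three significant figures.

At node B, R3 is in parallel with the load: R3‖R_L = 9.275 kΩ.
Below node A the resistance is R2 + (R3‖R_L) = 14.08 kΩ, so V_A = 35.8 × 14.08/15.84 = 31.82 V.
Then V_B = V_A × (R3‖R_L)/(R2 + R3‖R_L) = 31.82 × 9.275/14.08 = 21.0 V.

V ≈ 21.0 V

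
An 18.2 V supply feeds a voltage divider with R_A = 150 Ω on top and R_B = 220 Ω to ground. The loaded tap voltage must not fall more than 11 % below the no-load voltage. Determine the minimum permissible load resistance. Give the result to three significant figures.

Output resistance R_th = R_A‖R_B = (150 × 220)/370.0 = 89.19 Ω.
The fractional drop is R_th/(R_th + R_L); requiring this ≤ 0.110 gives R_L ≥ R_th(1/0.110 − 1) = 89.19 × 8.091 = 722 Ω.

R_L(min) ≈ 722 Ω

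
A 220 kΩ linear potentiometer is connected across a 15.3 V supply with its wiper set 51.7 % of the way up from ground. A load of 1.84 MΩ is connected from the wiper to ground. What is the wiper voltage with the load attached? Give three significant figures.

The wiper splits the pot into (1−α)R = 106.3 kΩ above and αR = 113.7 kΩ below.
Lower section ‖ load = 107.1 kΩ.
V_wiper = 15.3 × 107.1/(106.3 + 107.1) = 7.68 V.

V ≈ 7.68 V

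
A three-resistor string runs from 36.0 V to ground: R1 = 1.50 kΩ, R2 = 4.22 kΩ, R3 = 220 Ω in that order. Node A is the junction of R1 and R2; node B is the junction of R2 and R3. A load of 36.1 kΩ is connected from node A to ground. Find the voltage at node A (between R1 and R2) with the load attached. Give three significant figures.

V ≈ 26.1 V

Below node A the series string R2+R3 = 4440 Ω sits in parallel with the 36100 Ω load: 3954 Ω.
V_A = 36.0 × 3954/(1500 + 3954) = 26.1 V.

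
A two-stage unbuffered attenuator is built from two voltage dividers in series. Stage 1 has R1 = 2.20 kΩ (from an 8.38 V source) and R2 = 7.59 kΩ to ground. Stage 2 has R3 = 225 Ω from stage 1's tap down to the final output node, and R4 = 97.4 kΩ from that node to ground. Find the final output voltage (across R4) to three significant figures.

Stage 2 presents R3+R4 = 97620 Ω as a load on stage 1's tap.
Stage 1's lower leg becomes R2‖(R3+R4) = 7042 Ω, so V_mid = 8.38 × 7042/9242 = 6.385 V.
Stage 2 is itself unloaded: V_out = V_mid × R4/(R3+R4) = 6.385 × 97400/97620 = 6.37 V.

V_out ≈ 6.37 V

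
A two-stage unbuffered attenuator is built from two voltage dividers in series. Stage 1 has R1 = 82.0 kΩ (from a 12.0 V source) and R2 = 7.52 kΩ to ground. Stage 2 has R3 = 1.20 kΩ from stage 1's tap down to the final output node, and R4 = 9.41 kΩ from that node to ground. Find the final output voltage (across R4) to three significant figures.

V_out ≈ 0.542 V

Stage 2 presents R3+R4 = 10.61 kΩ as a load on stage 1's tap.
Stage 1's lower leg becomes R2‖(R3+R4) = 4.401 kΩ, so V_mid = 12.0 × 4.401/86.40 = 0.6112 V.
Stage 2 is itself unloaded: V_out = V_mid × R4/(R3+R4) = 0.6112 × 9.41/10.61 = 0.542 V.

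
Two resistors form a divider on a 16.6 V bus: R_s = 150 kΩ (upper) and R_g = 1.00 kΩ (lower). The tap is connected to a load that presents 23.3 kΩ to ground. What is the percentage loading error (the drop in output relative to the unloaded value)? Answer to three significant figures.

4.09 %

The divider's output (Thévenin) resistance is R_s‖R_g = 0.9934 kΩ.
Fractional drop under load = R_th/(R_th + R_L) = 0.9934 / (0.9934 + 23.3) = 0.04089.
So the output falls by 4.09 %.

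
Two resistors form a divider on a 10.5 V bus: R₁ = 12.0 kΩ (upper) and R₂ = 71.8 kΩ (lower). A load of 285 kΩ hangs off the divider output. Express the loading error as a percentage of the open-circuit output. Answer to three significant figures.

The divider's output (Thévenin) resistance is R₁‖R₂ = 10.28 kΩ.
Fractional drop under load = R_th/(R_th + R_L) = 10.28 / (10.28 + 285) = 0.03482.
So the output falls by 3.48 %.

3.48 %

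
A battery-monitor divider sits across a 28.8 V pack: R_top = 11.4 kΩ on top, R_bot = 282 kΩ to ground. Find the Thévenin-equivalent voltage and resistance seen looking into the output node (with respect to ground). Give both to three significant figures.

V_th = 27.7 V, R_th = 11.0 kΩ

V_th is the open-circuit tap voltage: 28.8 × 282/(11.4 + 282) = 27.7 V.
With the supply zeroed, R_top and R_bot appear in parallel from the tap: R_th = R_top‖R_bot = (11.4 × 282)/293.4 = 11.0 kΩ.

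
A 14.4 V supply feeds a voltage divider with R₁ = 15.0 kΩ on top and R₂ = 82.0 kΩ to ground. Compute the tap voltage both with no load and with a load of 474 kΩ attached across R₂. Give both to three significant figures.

Unloaded: 12.2 V; loaded: 11.9 V

Open-circuit: V = 14.4 × 82.0/(15.0 + 82.0) = 12.2 V.
With the load, R₂ becomes R₂‖R_L = 69.91 kΩ, so V = 14.4 × 69.91/84.91 = 11.9 V.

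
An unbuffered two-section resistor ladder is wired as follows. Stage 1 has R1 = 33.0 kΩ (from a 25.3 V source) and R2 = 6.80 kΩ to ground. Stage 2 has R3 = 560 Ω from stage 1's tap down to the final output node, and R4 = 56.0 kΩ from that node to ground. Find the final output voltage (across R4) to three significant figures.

V_out ≈ 3.89 V

Stage 2 presents R3+R4 = 56560 Ω as a load on stage 1's tap.
Stage 1's lower leg becomes R2‖(R3+R4) = 6070 Ω, so V_mid = 25.3 × 6070/39070 = 3.931 V.
Stage 2 is itself unloaded: V_out = V_mid × R4/(R3+R4) = 3.931 × 56000/56560 = 3.89 V.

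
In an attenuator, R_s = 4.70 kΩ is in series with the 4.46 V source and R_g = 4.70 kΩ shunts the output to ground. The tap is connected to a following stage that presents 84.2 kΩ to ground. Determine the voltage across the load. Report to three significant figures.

The load sits in parallel with R_g: R_g‖R_L = (4.70 × 84.2) / (4.70 + 84.2) = 4.452 kΩ.
V_out = 4.46 × 4.452 / (4.70 + 4.452) = 4.46 × 4.452/9.152 = 2.17 V.

V_out ≈ 2.17 V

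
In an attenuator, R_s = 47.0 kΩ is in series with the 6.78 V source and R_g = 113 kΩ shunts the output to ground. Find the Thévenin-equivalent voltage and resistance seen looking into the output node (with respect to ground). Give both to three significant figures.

V_th is the open-circuit tap voltage: 6.78 × 113/(47.0 + 113) = 4.79 V.
With the supply zeroed, R_s and R_g appear in parallel from the tap: R_th = R_s‖R_g = (47.0 × 113)/160.0 = 33.2 kΩ.

V_th = 4.79 V, R_th = 33.2 kΩ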